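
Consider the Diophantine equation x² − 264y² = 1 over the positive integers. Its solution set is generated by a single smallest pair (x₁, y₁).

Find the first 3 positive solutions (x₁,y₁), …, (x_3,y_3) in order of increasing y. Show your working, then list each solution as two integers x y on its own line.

d=264: √d = [16; 4,32] (ℓ=2, even), read p_1/q_1
a_0=16:  p_0=16·1+0=16,  q_0=16·0+1=1
a_1=4:  p_1=4·16+1=65,  q_1=4·1+0=4
→ (65, 4).  Check: 65²=4225, 264·4²=4224, difference 1.
k=2:  x_2 = 65·65+264·4·4 = 8449,  y_2 = 65·4+4·65 = 520
k=3:  x_3 = 65·8449+264·4·520 = 1098305,  y_3 = 65·520+4·8449 = 67596

65 4
8449 520
1098305 67596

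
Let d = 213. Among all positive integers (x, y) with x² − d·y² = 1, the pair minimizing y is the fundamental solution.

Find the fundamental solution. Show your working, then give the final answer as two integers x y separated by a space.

194399 13320

d=213: √d = [14; 1,1,2,6,1,8,1,6,2,1,1,28] (ℓ=12, even), read p_11/q_11
step 0: (14, 1)  from 14·(1,0) + (0,1)
step 1: (15, 1)  from 1·(14,1) + (1,0)
step 2: (29, 2)  from 1·(15,1) + (14,1)
step 3: (73, 5)  from 2·(29,2) + (15,1)
…
step 6: (4787, 328)  from 8·(540,37) + (467,32)
…
step 10: (115574, 7919)  from 1·(78825,5401) + (36749,2518)
step 11: (194399, 13320)  from 1·(115574,7919) + (78825,5401)
fundamental: x₁=194399, y₁=13320  (since 37790971201 − 213·177422400 = 1)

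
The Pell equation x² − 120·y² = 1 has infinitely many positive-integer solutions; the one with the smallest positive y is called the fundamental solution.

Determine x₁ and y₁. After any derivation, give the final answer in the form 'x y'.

11 1

[10; 1,20] for √120; ℓ=2 ⇒ convergent index 1
a_0=10:  p_0=10·1+0=10,  q_0=10·0+1=1
a_1=1:  p_1=1·10+1=11,  q_1=1·1+0=1
fundamental: x₁=11, y₁=1  (since 121 − 120·1 = 1)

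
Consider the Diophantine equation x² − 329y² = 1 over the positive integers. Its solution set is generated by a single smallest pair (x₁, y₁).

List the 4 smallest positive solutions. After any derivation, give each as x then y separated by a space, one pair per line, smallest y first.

2376415 131016
11294696504449 622696775280
53681772387237964255 2959571914453911384
255140338255224918953587201 14066342182173360946441440

[18; 7,4,2,1,1,4,1,1,2,4,7,36] for √329; ℓ=12 ⇒ convergent index 11
step 0: (18, 1)  from 18·(1,0) + (0,1)
…
step 2: (526, 29)  from 4·(127,7) + (18,1)
step 3: (1179, 65)  from 2·(526,29) + (127,7)
…
step 5: (2884, 159)  from 1·(1705,94) + (1179,65)
…
step 7: (16125, 889)  from 1·(13241,730) + (2884,159)
step 8: (29366, 1619)  from 1·(16125,889) + (13241,730)
step 9: (74857, 4127)  from 2·(29366,1619) + (16125,889)
step 10: (328794, 18127)  from 4·(74857,4127) + (29366,1619)
step 11: (2376415, 131016)  from 7·(328794,18127) + (74857,4127)
(x₁, y₁) = (2376415, 131016);  2376415² − 329·131016² = 1 ✓
(2376415+131016√329)^2 = 11294696504449 + 622696775280√329
(2376415+131016√329)^3 = 53681772387237964255 + 2959571914453911384√329
(2376415+131016√329)^4 = 255140338255224918953587201 + 14066342182173360946441440√329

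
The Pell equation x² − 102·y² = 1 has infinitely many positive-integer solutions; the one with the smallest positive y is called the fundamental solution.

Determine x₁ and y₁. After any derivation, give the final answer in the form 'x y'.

√102 → a₀=10, period (10,20); ℓ=2 even so k=1
step 0: (10, 1)  from 10·(1,0) + (0,1)
step 1: (101, 10)  from 10·(10,1) + (1,0)
(x₁, y₁) = (101, 10);  101² − 102·10² = 1 ✓

101 10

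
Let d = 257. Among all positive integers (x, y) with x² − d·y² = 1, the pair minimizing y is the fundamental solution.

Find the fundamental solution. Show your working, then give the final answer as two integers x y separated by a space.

√257 → a₀=16, period (32); ℓ=1 odd so k=1
k=0  a_k=16  p_k/q_k = 16/1
k=1  a_k=32  p_k/q_k = 513/32
→ (513, 32).  Check: 513²=263169, 257·32²=263168, difference 1.

513 32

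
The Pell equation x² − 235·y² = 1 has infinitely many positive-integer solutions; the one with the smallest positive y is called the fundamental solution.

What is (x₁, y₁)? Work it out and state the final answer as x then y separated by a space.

√235 → a₀=15, period (3,30); ℓ=2 even so k=1
step 0: (15, 1)  from 15·(1,0) + (0,1)
step 1: (46, 3)  from 3·(15,1) + (1,0)
→ (46, 3).  Check: 46²=2116, 235·3²=2115, difference 1.

46 3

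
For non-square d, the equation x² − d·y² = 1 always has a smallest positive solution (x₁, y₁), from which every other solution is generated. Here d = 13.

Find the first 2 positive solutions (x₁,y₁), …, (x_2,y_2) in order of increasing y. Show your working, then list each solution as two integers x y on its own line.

649 180
842401 233640

[3; 1,1,1,1,6] for √13; ℓ=5 ⇒ convergent index 9
i=0: a=3 ⇒ p=3, q=1
i=1: a=1 ⇒ p=4, q=1
i=2: a=1 ⇒ p=7, q=2
…
i=6: a=1 ⇒ p=137, q=38
i=7: a=1 ⇒ p=256, q=71
i=8: a=1 ⇒ p=393, q=109
i=9: a=1 ⇒ p=649, q=180
→ (649, 180).  Check: 649²=421201, 13·180²=421200, difference 1.
(x_2, y_2) = (649·649 + 13·180·180, 649·180 + 180·649) = (842401, 233640)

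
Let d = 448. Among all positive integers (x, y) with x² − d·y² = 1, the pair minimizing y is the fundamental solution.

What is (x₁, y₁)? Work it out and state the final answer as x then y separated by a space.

127 6

[21; 6,42] for √448; ℓ=2 ⇒ convergent index 1
k=0  a_k=21  p_k/q_k = 21/1
k=1  a_k=6  p_k/q_k = 127/6
(x₁, y₁) = (127, 6);  127² − 448·6² = 1 ✓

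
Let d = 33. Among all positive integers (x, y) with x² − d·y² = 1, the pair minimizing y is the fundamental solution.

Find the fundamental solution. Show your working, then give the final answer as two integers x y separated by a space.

23 4

d=33: √d = [5; 1,2,1,10] (ℓ=4, even), read p_3/q_3
a_0=5:  p_0=5·1+0=5,  q_0=5·0+1=1
a_1=1:  p_1=1·5+1=6,  q_1=1·1+0=1
a_2=2:  p_2=2·6+5=17,  q_2=2·1+1=3
a_3=1:  p_3=1·17+6=23,  q_3=1·3+1=4
→ (23, 4).  Check: 23²=529, 33·4²=528, difference 1.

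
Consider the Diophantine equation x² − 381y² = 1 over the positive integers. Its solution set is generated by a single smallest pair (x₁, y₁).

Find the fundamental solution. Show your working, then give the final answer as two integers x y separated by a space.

√381 → a₀=19, period (1,1,12,1,1,38); ℓ=6 even so k=5
step 0: (19, 1)  from 19·(1,0) + (0,1)
step 1: (20, 1)  from 1·(19,1) + (1,0)
…
step 4: (527, 27)  from 1·(488,25) + (39,2)
step 5: (1015, 52)  from 1·(527,27) + (488,25)
→ (1015, 52).  Check: 1015²=1030225, 381·52²=1030224, difference 1.

1015 52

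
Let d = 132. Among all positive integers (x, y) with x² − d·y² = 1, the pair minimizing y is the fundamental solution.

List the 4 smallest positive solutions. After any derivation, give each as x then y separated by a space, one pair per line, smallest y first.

23 2
1057 92
48599 4230
2234497 194488

[11; 2,22] for √132; ℓ=2 ⇒ convergent index 1
k=0  a_k=11  p_k/q_k = 11/1
k=1  a_k=2  p_k/q_k = 23/2
fundamental: x₁=23, y₁=2  (since 529 − 132·4 = 1)
n=2: (23,2)∘(23,2) = (23·23+132·2·2, 23·2+2·23) = (1057,92)
n=3: (1057,92)∘(23,2) = (23·1057+132·2·92, 23·92+2·1057) = (48599,4230)
n=4: (48599,4230)∘(23,2) = (23·48599+132·2·4230, 23·4230+2·48599) = (2234497,194488)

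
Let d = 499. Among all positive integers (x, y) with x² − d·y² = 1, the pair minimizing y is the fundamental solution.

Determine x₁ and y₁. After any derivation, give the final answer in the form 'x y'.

√499 = [22; 2,1,21,1,2,44, …], period ℓ=6 (even) → k=5
i=0: a=22 ⇒ p=22, q=1
…
i=4: a=1 ⇒ p=1519, q=68
i=5: a=2 ⇒ p=4490, q=201
fundamental: x₁=4490, y₁=201  (since 20160100 − 499·40401 = 1)

4490 201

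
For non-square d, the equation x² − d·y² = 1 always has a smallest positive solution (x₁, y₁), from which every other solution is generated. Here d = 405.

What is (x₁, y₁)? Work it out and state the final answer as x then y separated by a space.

√405 = [20; 8,40, …], period ℓ=2 (even) → k=1
k=0  a_k=20  p_k/q_k = 20/1
k=1  a_k=8  p_k/q_k = 161/8
(x₁, y₁) = (161, 8);  161² − 405·8² = 1 ✓

161 8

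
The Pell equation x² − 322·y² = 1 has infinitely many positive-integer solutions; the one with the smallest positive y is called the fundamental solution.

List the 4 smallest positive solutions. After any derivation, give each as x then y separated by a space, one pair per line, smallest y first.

323 18
208657 11628
134792099 7511670
87075487297 4852527192

√322 → a₀=17, period (1,16,1,34); ℓ=4 even so k=3
a_0=17:  p_0=17·1+0=17,  q_0=17·0+1=1
…
a_2=16:  p_2=16·18+17=305,  q_2=16·1+1=17
a_3=1:  p_3=1·305+18=323,  q_3=1·17+1=18
→ (323, 18).  Check: 323²=104329, 322·18²=104328, difference 1.
(323+18√322)^2 = 208657 + 11628√322
(323+18√322)^3 = 134792099 + 7511670√322
(323+18√322)^4 = 87075487297 + 4852527192√322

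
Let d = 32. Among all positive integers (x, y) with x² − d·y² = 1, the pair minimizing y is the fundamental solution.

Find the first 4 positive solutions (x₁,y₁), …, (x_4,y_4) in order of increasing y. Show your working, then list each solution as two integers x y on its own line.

[5; 1,1,1,10] for √32; ℓ=4 ⇒ convergent index 3
a_0=5:  p_0=5·1+0=5,  q_0=5·0+1=1
…
a_2=1:  p_2=1·6+5=11,  q_2=1·1+1=2
a_3=1:  p_3=1·11+6=17,  q_3=1·2+1=3
(x₁, y₁) = (17, 3);  17² − 32·3² = 1 ✓
n=2: (17,3)∘(17,3) = (17·17+32·3·3, 17·3+3·17) = (577,102)
n=3: (577,102)∘(17,3) = (17·577+32·3·102, 17·102+3·577) = (19601,3465)
n=4: (19601,3465)∘(17,3) = (17·19601+32·3·3465, 17·3465+3·19601) = (665857,117708)

17 3
577 102
19601 3465
665857 117708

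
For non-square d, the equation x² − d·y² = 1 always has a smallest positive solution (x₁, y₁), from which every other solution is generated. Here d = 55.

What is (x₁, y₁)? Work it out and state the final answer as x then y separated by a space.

89 12

√55 → a₀=7, period (2,2,2,14); ℓ=4 even so k=3
k=0  a_k=7  p_k/q_k = 7/1
…
k=2  a_k=2  p_k/q_k = 37/5
k=3  a_k=2  p_k/q_k = 89/12
(x₁, y₁) = (89, 12);  89² − 55·12² = 1 ✓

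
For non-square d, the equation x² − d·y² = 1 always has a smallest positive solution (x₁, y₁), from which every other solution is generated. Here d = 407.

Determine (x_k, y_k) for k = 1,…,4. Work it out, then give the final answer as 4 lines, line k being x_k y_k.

2663 132
14183137 703032
75539384999 3744348300
402322750321537 19942398342768

√407 = [20; 5,1,2,1,5,40, …], period ℓ=6 (even) → k=5
a_0=20:  p_0=20·1+0=20,  q_0=20·0+1=1
…
a_3=2:  p_3=2·121+101=343,  q_3=2·6+5=17
a_4=1:  p_4=1·343+121=464,  q_4=1·17+6=23
a_5=5:  p_5=5·464+343=2663,  q_5=5·23+17=132
→ (2663, 132).  Check: 2663²=7091569, 407·132²=7091568, difference 1.
(2663+132√407)^2 = 14183137 + 703032√407
(2663+132√407)^3 = 75539384999 + 3744348300√407
(2663+132√407)^4 = 402322750321537 + 19942398342768√407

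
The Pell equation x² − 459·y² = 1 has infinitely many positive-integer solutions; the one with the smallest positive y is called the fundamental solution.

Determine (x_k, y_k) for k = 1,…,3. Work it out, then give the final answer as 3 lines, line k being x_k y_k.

499850 23331
499700044999 23324000700
499550134985000450 23317003499766669

[21; 2,2,1,4,21,4,1,2,2,42] for √459; ℓ=10 ⇒ convergent index 9
a_0=21:  p_0=21·1+0=21,  q_0=21·0+1=1
a_1=2:  p_1=2·21+1=43,  q_1=2·1+0=2
a_2=2:  p_2=2·43+21=107,  q_2=2·2+1=5
…
a_4=4:  p_4=4·150+107=707,  q_4=4·7+5=33
…
a_7=1:  p_7=1·60695+14997=75692,  q_7=1·2833+700=3533
a_8=2:  p_8=2·75692+60695=212079,  q_8=2·3533+2833=9899
a_9=2:  p_9=2·212079+75692=499850,  q_9=2·9899+3533=23331
(x₁, y₁) = (499850, 23331);  499850² − 459·23331² = 1 ✓
(499850+23331√459)^2 = 499700044999 + 23324000700√459
(499850+23331√459)^3 = 499550134985000450 + 23317003499766669√459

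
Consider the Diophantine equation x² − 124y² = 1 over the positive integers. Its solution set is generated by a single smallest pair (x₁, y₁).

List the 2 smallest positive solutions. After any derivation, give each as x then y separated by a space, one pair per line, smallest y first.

√124 → a₀=11, period (7,2,1,1,1,…,2,7,22); ℓ=16 even so k=15
a_0=11:  p_0=11·1+0=11,  q_0=11·0+1=1
…
a_3=1:  p_3=1·167+78=245,  q_3=1·15+7=22
…
a_7=1:  p_7=1·2383+657=3040,  q_7=1·214+59=273
…
a_11=1:  p_11=1·67292+17583=84875,  q_11=1·6043+1579=7622
…
a_14=2:  p_14=2·237042+152167=626251,  q_14=2·21287+13665=56239
a_15=7:  p_15=7·626251+237042=4620799,  q_15=7·56239+21287=414960
fundamental: x₁=4620799, y₁=414960  (since 21351783398401 − 124·172191801600 = 1)
(x_2, y_2) = (4620799·4620799 + 124·414960·414960, 4620799·414960 + 414960·4620799) = (42703566796801, 3834893506080)

4620799 414960
42703566796801 3834893506080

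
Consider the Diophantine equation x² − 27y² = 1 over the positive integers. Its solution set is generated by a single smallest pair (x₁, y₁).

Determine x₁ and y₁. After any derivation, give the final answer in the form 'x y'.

√27 = [5; 5,10, …], period ℓ=2 (even) → k=1
a_0=5:  p_0=5·1+0=5,  q_0=5·0+1=1
a_1=5:  p_1=5·5+1=26,  q_1=5·1+0=5
→ (26, 5).  Check: 26²=676, 27·5²=675, difference 1.

26 5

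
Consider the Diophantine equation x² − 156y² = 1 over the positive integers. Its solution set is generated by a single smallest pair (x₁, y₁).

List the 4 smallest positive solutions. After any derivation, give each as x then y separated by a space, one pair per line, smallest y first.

d=156: √d = [12; 2,24] (ℓ=2, even), read p_1/q_1
i=0: a=12 ⇒ p=12, q=1
i=1: a=2 ⇒ p=25, q=2
→ (25, 2).  Check: 25²=625, 156·2²=624, difference 1.
(x_2, y_2) = (25·25 + 156·2·2, 25·2 + 2·25) = (1249, 100)
(x_3, y_3) = (25·1249 + 156·2·100, 25·100 + 2·1249) = (62425, 4998)
(x_4, y_4) = (25·62425 + 156·2·4998, 25·4998 + 2·62425) = (3120001, 249800)

25 2
1249 100
62425 4998
3120001 249800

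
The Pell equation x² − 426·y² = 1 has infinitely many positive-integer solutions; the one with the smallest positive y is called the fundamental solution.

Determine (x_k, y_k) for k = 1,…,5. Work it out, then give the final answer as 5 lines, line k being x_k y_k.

88751 4300
15753480001 763258600
2796274207048751 135479928012900
496344264283813920001 24047958181382517200
88102099596109264220968751 4268560672976279640021500

[20; 1,1,1,3,2,6,2,3,1,1,1,40] for √426; ℓ=12 ⇒ convergent index 11
a_0=20:  p_0=20·1+0=20,  q_0=20·0+1=1
…
a_2=1:  p_2=1·21+20=41,  q_2=1·1+1=2
…
a_4=3:  p_4=3·62+41=227,  q_4=3·3+2=11
a_5=2:  p_5=2·227+62=516,  q_5=2·11+3=25
…
a_9=1:  p_9=1·24809+7162=31971,  q_9=1·1202+347=1549
a_10=1:  p_10=1·31971+24809=56780,  q_10=1·1549+1202=2751
a_11=1:  p_11=1·56780+31971=88751,  q_11=1·2751+1549=4300
fundamental: x₁=88751, y₁=4300  (since 7876740001 − 426·18490000 = 1)
k=2:  x_2 = 88751·88751+426·4300·4300 = 15753480001,  y_2 = 88751·4300+4300·88751 = 763258600
k=3:  x_3 = 88751·15753480001+426·4300·763258600 = 2796274207048751,  y_3 = 88751·763258600+4300·15753480001 = 135479928012900
k=4:  x_4 = 88751·2796274207048751+426·4300·135479928012900 = 496344264283813920001,  y_4 = 88751·135479928012900+4300·2796274207048751 = 24047958181382517200
k=5:  x_5 = 88751·496344264283813920001+426·4300·24047958181382517200 = 88102099596109264220968751,  y_5 = 88751·24047958181382517200+4300·496344264283813920001 = 4268560672976279640021500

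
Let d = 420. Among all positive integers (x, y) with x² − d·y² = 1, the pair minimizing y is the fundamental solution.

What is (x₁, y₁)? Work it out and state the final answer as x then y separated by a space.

41 2

√420 = [20; 2,40, …], period ℓ=2 (even) → k=1
a_0=20:  p_0=20·1+0=20,  q_0=20·0+1=1
a_1=2:  p_1=2·20+1=41,  q_1=2·1+0=2
(x₁, y₁) = (41, 2);  41² − 420·2² = 1 ✓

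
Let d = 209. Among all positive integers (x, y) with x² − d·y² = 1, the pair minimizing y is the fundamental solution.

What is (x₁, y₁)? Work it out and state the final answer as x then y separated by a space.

46551 3220

√209 = [14; 2,5,3,2,3,5,2,28, …], period ℓ=8 (even) → k=7
i=0: a=14 ⇒ p=14, q=1
i=1: a=2 ⇒ p=29, q=2
…
i=6: a=5 ⇒ p=21266, q=1471
i=7: a=2 ⇒ p=46551, q=3220
→ (46551, 3220).  Check: 46551²=2166995601, 209·3220²=2166995600, difference 1.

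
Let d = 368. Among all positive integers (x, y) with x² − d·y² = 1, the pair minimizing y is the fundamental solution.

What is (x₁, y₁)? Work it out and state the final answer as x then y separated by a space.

1151 60

[19; 5,2,5,38] for √368; ℓ=4 ⇒ convergent index 3
a_0=19:  p_0=19·1+0=19,  q_0=19·0+1=1
…
a_2=2:  p_2=2·96+19=211,  q_2=2·5+1=11
a_3=5:  p_3=5·211+96=1151,  q_3=5·11+5=60
→ (1151, 60).  Check: 1151²=1324801, 368·60²=1324800, difference 1.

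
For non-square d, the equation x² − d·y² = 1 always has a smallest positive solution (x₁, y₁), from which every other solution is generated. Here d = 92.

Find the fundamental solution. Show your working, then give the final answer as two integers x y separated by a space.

1151 120

[9; 1,1,2,4,2,1,1,18] for √92; ℓ=8 ⇒ convergent index 7
a_0=9:  p_0=9·1+0=9,  q_0=9·0+1=1
a_1=1:  p_1=1·9+1=10,  q_1=1·1+0=1
a_2=1:  p_2=1·10+9=19,  q_2=1·1+1=2
a_3=2:  p_3=2·19+10=48,  q_3=2·2+1=5
a_4=4:  p_4=4·48+19=211,  q_4=4·5+2=22
a_5=2:  p_5=2·211+48=470,  q_5=2·22+5=49
a_6=1:  p_6=1·470+211=681,  q_6=1·49+22=71
a_7=1:  p_7=1·681+470=1151,  q_7=1·71+49=120
→ (1151, 120).  Check: 1151²=1324801, 92·120²=1324800, difference 1.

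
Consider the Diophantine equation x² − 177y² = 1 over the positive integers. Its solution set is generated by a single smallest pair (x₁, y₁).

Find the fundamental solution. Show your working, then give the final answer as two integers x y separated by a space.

62423 4692

[13; 3,3,2,8,2,3,3,26] for √177; ℓ=8 ⇒ convergent index 7
a_0=13:  p_0=13·1+0=13,  q_0=13·0+1=1
a_1=3:  p_1=3·13+1=40,  q_1=3·1+0=3
…
a_3=2:  p_3=2·133+40=306,  q_3=2·10+3=23
a_4=8:  p_4=8·306+133=2581,  q_4=8·23+10=194
a_5=2:  p_5=2·2581+306=5468,  q_5=2·194+23=411
a_6=3:  p_6=3·5468+2581=18985,  q_6=3·411+194=1427
a_7=3:  p_7=3·18985+5468=62423,  q_7=3·1427+411=4692
(x₁, y₁) = (62423, 4692);  62423² − 177·4692² = 1 ✓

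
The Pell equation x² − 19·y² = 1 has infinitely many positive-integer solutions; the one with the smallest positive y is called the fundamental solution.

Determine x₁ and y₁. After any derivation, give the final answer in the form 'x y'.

d=19: √d = [4; 2,1,3,1,2,8] (ℓ=6, even), read p_5/q_5
step 0: (4, 1)  from 4·(1,0) + (0,1)
step 1: (9, 2)  from 2·(4,1) + (1,0)
step 2: (13, 3)  from 1·(9,2) + (4,1)
…
step 4: (61, 14)  from 1·(48,11) + (13,3)
step 5: (170, 39)  from 2·(61,14) + (48,11)
(x₁, y₁) = (170, 39);  170² − 19·39² = 1 ✓

170 39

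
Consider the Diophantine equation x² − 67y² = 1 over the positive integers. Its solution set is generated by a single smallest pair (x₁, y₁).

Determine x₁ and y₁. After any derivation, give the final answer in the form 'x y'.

[8; 5,2,1,1,7,1,1,2,5,16] for √67; ℓ=10 ⇒ convergent index 9
k=0  a_k=8  p_k/q_k = 8/1
…
k=2  a_k=2  p_k/q_k = 90/11
…
k=4  a_k=1  p_k/q_k = 221/27
…
k=6  a_k=1  p_k/q_k = 1899/232
…
k=8  a_k=2  p_k/q_k = 9053/1106
k=9  a_k=5  p_k/q_k = 48842/5967
(x₁, y₁) = (48842, 5967);  48842² − 67·5967² = 1 ✓

48842 5967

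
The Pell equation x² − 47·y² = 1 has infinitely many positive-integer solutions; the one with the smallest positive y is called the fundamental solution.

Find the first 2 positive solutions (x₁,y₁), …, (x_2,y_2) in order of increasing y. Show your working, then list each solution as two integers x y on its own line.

d=47: √d = [6; 1,5,1,12] (ℓ=4, even), read p_3/q_3
i=0: a=6 ⇒ p=6, q=1
i=1: a=1 ⇒ p=7, q=1
i=2: a=5 ⇒ p=41, q=6
i=3: a=1 ⇒ p=48, q=7
→ (48, 7).  Check: 48²=2304, 47·7²=2303, difference 1.
k=2:  x_2 = 48·48+47·7·7 = 4607,  y_2 = 48·7+7·48 = 672

48 7
4607 672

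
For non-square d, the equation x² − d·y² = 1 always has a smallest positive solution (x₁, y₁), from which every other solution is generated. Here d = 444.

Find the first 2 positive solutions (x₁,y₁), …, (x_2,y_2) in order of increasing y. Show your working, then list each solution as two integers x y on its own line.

295 14
174049 8260

√444 = [21; 14,42, …], period ℓ=2 (even) → k=1
k=0  a_k=21  p_k/q_k = 21/1
k=1  a_k=14  p_k/q_k = 295/14
fundamental: x₁=295, y₁=14  (since 87025 − 444·196 = 1)
(295+14√444)^2 = 174049 + 8260√444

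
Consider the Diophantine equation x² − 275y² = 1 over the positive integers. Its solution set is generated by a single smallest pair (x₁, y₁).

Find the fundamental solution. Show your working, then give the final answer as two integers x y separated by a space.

[16; 1,1,2,1,1,32] for √275; ℓ=6 ⇒ convergent index 5
k=0  a_k=16  p_k/q_k = 16/1
k=1  a_k=1  p_k/q_k = 17/1
…
k=3  a_k=2  p_k/q_k = 83/5
k=4  a_k=1  p_k/q_k = 116/7
k=5  a_k=1  p_k/q_k = 199/12
fundamental: x₁=199, y₁=12  (since 39601 − 275·144 = 1)

199 12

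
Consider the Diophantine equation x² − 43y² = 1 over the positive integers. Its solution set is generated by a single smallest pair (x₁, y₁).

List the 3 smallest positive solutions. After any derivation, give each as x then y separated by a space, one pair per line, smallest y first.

d=43: √d = [6; 1,1,3,1,5,1,3,1,1,12] (ℓ=10, even), read p_9/q_9
a_0=6:  p_0=6·1+0=6,  q_0=6·0+1=1
…
a_2=1:  p_2=1·7+6=13,  q_2=1·1+1=2
a_3=3:  p_3=3·13+7=46,  q_3=3·2+1=7
a_4=1:  p_4=1·46+13=59,  q_4=1·7+2=9
a_5=5:  p_5=5·59+46=341,  q_5=5·9+7=52
…
a_7=3:  p_7=3·400+341=1541,  q_7=3·61+52=235
a_8=1:  p_8=1·1541+400=1941,  q_8=1·235+61=296
a_9=1:  p_9=1·1941+1541=3482,  q_9=1·296+235=531
(x₁, y₁) = (3482, 531);  3482² − 43·531² = 1 ✓
n=2: (3482,531)∘(3482,531) = (3482·3482+43·531·531, 3482·531+531·3482) = (24248647,3697884)
n=3: (24248647,3697884)∘(3482,531) = (3482·24248647+43·531·3697884, 3482·3697884+531·24248647) = (168867574226,25752063645)

3482 531
24248647 3697884
168867574226 25752063645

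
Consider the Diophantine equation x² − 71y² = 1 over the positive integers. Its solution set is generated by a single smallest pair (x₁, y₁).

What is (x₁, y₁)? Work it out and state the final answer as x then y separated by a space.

3480 413

√71 = [8; 2,2,1,7,1,2,2,16, …], period ℓ=8 (even) → k=7
k=0  a_k=8  p_k/q_k = 8/1
k=1  a_k=2  p_k/q_k = 17/2
k=2  a_k=2  p_k/q_k = 42/5
k=3  a_k=1  p_k/q_k = 59/7
k=4  a_k=7  p_k/q_k = 455/54
…
k=6  a_k=2  p_k/q_k = 1483/176
k=7  a_k=2  p_k/q_k = 3480/413
→ (3480, 413).  Check: 3480²=12110400, 71·413²=12110399, difference 1.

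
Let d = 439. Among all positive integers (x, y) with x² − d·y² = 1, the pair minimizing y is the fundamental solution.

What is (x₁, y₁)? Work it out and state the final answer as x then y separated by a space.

d=439: √d = [20; 1,19,1,40] (ℓ=4, even), read p_3/q_3
step 0: (20, 1)  from 20·(1,0) + (0,1)
step 1: (21, 1)  from 1·(20,1) + (1,0)
step 2: (419, 20)  from 19·(21,1) + (20,1)
step 3: (440, 21)  from 1·(419,20) + (21,1)
(x₁, y₁) = (440, 21);  440² − 439·21² = 1 ✓

440 21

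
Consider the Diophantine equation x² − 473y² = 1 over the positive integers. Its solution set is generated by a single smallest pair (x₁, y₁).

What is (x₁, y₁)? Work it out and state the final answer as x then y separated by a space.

87 4

d=473: √d = [21; 1,2,1,42] (ℓ=4, even), read p_3/q_3
i=0: a=21 ⇒ p=21, q=1
i=1: a=1 ⇒ p=22, q=1
i=2: a=2 ⇒ p=65, q=3
i=3: a=1 ⇒ p=87, q=4
→ (87, 4).  Check: 87²=7569, 473·4²=7568, difference 1.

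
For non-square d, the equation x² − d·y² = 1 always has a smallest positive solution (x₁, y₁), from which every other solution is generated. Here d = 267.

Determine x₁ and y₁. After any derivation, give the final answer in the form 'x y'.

d=267: √d = [16; 2,1,15,1,2,32] (ℓ=6, even), read p_5/q_5
k=0  a_k=16  p_k/q_k = 16/1
k=1  a_k=2  p_k/q_k = 33/2
k=2  a_k=1  p_k/q_k = 49/3
k=3  a_k=15  p_k/q_k = 768/47
k=4  a_k=1  p_k/q_k = 817/50
k=5  a_k=2  p_k/q_k = 2402/147
fundamental: x₁=2402, y₁=147  (since 5769604 − 267·21609 = 1)

2402 147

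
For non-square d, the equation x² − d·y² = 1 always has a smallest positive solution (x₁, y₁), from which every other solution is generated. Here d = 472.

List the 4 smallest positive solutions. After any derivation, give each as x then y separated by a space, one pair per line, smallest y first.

306917 14127
188396089777 8671632918
115643925371868101 5322943120573485
70986173286526887819457 3267403467465432958572

√472 → a₀=21, period (1,2,1,1,1,…,2,1,42); ℓ=14 even so k=13
step 0: (21, 1)  from 21·(1,0) + (0,1)
step 1: (22, 1)  from 1·(21,1) + (1,0)
step 2: (65, 3)  from 2·(22,1) + (21,1)
step 3: (87, 4)  from 1·(65,3) + (22,1)
step 4: (152, 7)  from 1·(87,4) + (65,3)
…
step 6: (1108, 51)  from 4·(239,11) + (152,7)
step 7: (5779, 266)  from 5·(1108,51) + (239,11)
…
step 9: (30003, 1381)  from 1·(24224,1115) + (5779,266)
step 10: (54227, 2496)  from 1·(30003,1381) + (24224,1115)
step 11: (84230, 3877)  from 1·(54227,2496) + (30003,1381)
step 12: (222687, 10250)  from 2·(84230,3877) + (54227,2496)
step 13: (306917, 14127)  from 1·(222687,10250) + (84230,3877)
fundamental: x₁=306917, y₁=14127  (since 94198044889 − 472·199572129 = 1)
n=2: (306917,14127)∘(306917,14127) = (306917·306917+472·14127·14127, 306917·14127+14127·306917) = (188396089777,8671632918)
n=3: (188396089777,8671632918)∘(306917,14127) = (306917·188396089777+472·14127·8671632918, 306917·8671632918+14127·188396089777) = (115643925371868101,5322943120573485)
n=4: (115643925371868101,5322943120573485)∘(306917,14127) = (306917·115643925371868101+472·14127·5322943120573485, 306917·5322943120573485+14127·115643925371868101) = (70986173286526887819457,3267403467465432958572)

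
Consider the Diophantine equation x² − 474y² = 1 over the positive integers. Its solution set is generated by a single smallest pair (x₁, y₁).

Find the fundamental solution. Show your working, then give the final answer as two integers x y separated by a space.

d=474: √d = [21; 1,3,2,1,1,…,3,1,42] (ℓ=14, even), read p_13/q_13
step 0: (21, 1)  from 21·(1,0) + (0,1)
step 1: (22, 1)  from 1·(21,1) + (1,0)
step 2: (87, 4)  from 3·(22,1) + (21,1)
step 3: (196, 9)  from 2·(87,4) + (22,1)
step 4: (283, 13)  from 1·(196,9) + (87,4)
step 5: (479, 22)  from 1·(283,13) + (196,9)
step 6: (762, 35)  from 1·(479,22) + (283,13)
step 7: (5051, 232)  from 6·(762,35) + (479,22)
step 8: (5813, 267)  from 1·(5051,232) + (762,35)
…
step 10: (16677, 766)  from 1·(10864,499) + (5813,267)
step 11: (44218, 2031)  from 2·(16677,766) + (10864,499)
step 12: (149331, 6859)  from 3·(44218,2031) + (16677,766)
step 13: (193549, 8890)  from 1·(149331,6859) + (44218,2031)
→ (193549, 8890).  Check: 193549²=37461215401, 474·8890²=37461215400, difference 1.

193549 8890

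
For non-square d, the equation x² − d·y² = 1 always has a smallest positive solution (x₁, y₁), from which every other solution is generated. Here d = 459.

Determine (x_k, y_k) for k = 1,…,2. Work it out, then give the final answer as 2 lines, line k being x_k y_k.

499850 23331
499700044999 23324000700

√459 → a₀=21, period (2,2,1,4,21,4,1,2,2,42); ℓ=10 even so k=9
step 0: (21, 1)  from 21·(1,0) + (0,1)
step 1: (43, 2)  from 2·(21,1) + (1,0)
…
step 3: (150, 7)  from 1·(107,5) + (43,2)
…
step 5: (14997, 700)  from 21·(707,33) + (150,7)
step 6: (60695, 2833)  from 4·(14997,700) + (707,33)
…
step 8: (212079, 9899)  from 2·(75692,3533) + (60695,2833)
step 9: (499850, 23331)  from 2·(212079,9899) + (75692,3533)
→ (499850, 23331).  Check: 499850²=249850022500, 459·23331²=249850022499, difference 1.
(499850+23331√459)^2 = 499700044999 + 23324000700√459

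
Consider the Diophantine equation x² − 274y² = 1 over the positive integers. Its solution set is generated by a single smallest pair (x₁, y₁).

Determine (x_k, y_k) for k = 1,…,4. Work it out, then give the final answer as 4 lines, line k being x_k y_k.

[16; 1,1,4,4,1,1,32] for √274; ℓ=7 ⇒ convergent index 13
step 0: (16, 1)  from 16·(1,0) + (0,1)
step 1: (17, 1)  from 1·(16,1) + (1,0)
step 2: (33, 2)  from 1·(17,1) + (16,1)
step 3: (149, 9)  from 4·(33,2) + (17,1)
…
step 5: (778, 47)  from 1·(629,38) + (149,9)
step 6: (1407, 85)  from 1·(778,47) + (629,38)
…
step 8: (47209, 2852)  from 1·(45802,2767) + (1407,85)
step 9: (93011, 5619)  from 1·(47209,2852) + (45802,2767)
step 10: (419253, 25328)  from 4·(93011,5619) + (47209,2852)
…
step 12: (2189276, 132259)  from 1·(1770023,106931) + (419253,25328)
step 13: (3959299, 239190)  from 1·(2189276,132259) + (1770023,106931)
→ (3959299, 239190).  Check: 3959299²=15676048571401, 274·239190²=15676048571400, difference 1.
k=2:  x_2 = 3959299·3959299+274·239190·239190 = 31352097142801,  y_2 = 3959299·239190+239190·3959299 = 1894049455620
k=3:  x_3 = 3959299·31352097142801+274·239190·1894049455620 = 248264653730785753699,  y_3 = 3959299·1894049455620+239190·31352097142801 = 14998216231173381570
k=4:  x_4 = 3959299·248264653730785753699+274·239190·14998216231173381570 = 1965907990503261255572251201,  y_4 = 3959299·14998216231173381570+239190·248264653730785753699 = 118764845051735182903983240

3959299 239190
31352097142801 1894049455620
248264653730785753699 14998216231173381570
1965907990503261255572251201 118764845051735182903983240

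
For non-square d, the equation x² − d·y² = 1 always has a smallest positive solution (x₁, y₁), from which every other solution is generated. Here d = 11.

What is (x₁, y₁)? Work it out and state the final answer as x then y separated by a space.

10 3

√11 → a₀=3, period (3,6); ℓ=2 even so k=1
i=0: a=3 ⇒ p=3, q=1
i=1: a=3 ⇒ p=10, q=3
fundamental: x₁=10, y₁=3  (since 100 − 11·9 = 1)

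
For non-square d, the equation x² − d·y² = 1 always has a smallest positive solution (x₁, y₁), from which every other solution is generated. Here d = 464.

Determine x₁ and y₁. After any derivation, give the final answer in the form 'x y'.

d=464: √d = [21; 1,1,5,1,1,1,5,1,1,42] (ℓ=10, even), read p_9/q_9
a_0=21:  p_0=21·1+0=21,  q_0=21·0+1=1
…
a_4=1:  p_4=1·237+43=280,  q_4=1·11+2=13
…
a_6=1:  p_6=1·517+280=797,  q_6=1·24+13=37
a_7=5:  p_7=5·797+517=4502,  q_7=5·37+24=209
a_8=1:  p_8=1·4502+797=5299,  q_8=1·209+37=246
a_9=1:  p_9=1·5299+4502=9801,  q_9=1·246+209=455
fundamental: x₁=9801, y₁=455  (since 96059601 − 464·207025 = 1)

9801 455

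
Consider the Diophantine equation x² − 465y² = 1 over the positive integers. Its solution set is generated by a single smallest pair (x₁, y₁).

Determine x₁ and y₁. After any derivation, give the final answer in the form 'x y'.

[21; 1,1,3,2,2,2,3,1,1,42] for √465; ℓ=10 ⇒ convergent index 9
a_0=21:  p_0=21·1+0=21,  q_0=21·0+1=1
…
a_3=3:  p_3=3·43+22=151,  q_3=3·2+1=7
…
a_7=3:  p_7=3·2027+841=6922,  q_7=3·94+39=321
a_8=1:  p_8=1·6922+2027=8949,  q_8=1·321+94=415
a_9=1:  p_9=1·8949+6922=15871,  q_9=1·415+321=736
fundamental: x₁=15871, y₁=736  (since 251888641 − 465·541696 = 1)

15871 736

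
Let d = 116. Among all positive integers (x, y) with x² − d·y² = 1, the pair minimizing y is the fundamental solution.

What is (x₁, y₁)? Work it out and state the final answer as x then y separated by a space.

√116 = [10; 1,3,2,1,4,1,2,3,1,20, …], period ℓ=10 (even) → k=9
a_0=10:  p_0=10·1+0=10,  q_0=10·0+1=1
…
a_4=1:  p_4=1·97+43=140,  q_4=1·9+4=13
…
a_8=3:  p_8=3·2251+797=7550,  q_8=3·209+74=701
a_9=1:  p_9=1·7550+2251=9801,  q_9=1·701+209=910
(x₁, y₁) = (9801, 910);  9801² − 116·910² = 1 ✓

9801 910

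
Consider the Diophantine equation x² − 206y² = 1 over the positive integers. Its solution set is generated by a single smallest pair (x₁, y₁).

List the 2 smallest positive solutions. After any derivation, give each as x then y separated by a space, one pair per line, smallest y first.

59535 4148
7088832449 493902360

√206 → a₀=14, period (2,1,5,14,5,1,2,28); ℓ=8 even so k=7
k=0  a_k=14  p_k/q_k = 14/1
…
k=3  a_k=5  p_k/q_k = 244/17
k=4  a_k=14  p_k/q_k = 3459/241
…
k=6  a_k=1  p_k/q_k = 20998/1463
k=7  a_k=2  p_k/q_k = 59535/4148
→ (59535, 4148).  Check: 59535²=3544416225, 206·4148²=3544416224, difference 1.
k=2:  x_2 = 59535·59535+206·4148·4148 = 7088832449,  y_2 = 59535·4148+4148·59535 = 493902360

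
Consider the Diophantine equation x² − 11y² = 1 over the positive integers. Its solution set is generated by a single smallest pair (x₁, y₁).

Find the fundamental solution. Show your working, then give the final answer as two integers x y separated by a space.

10 3

d=11: √d = [3; 3,6] (ℓ=2, even), read p_1/q_1
step 0: (3, 1)  from 3·(1,0) + (0,1)
step 1: (10, 3)  from 3·(3,1) + (1,0)
(x₁, y₁) = (10, 3);  10² − 11·3² = 1 ✓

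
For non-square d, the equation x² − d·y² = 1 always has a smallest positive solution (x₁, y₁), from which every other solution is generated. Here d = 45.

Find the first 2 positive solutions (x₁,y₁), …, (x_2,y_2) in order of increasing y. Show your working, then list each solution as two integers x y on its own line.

161 24
51841 7728

√45 = [6; 1,2,2,2,1,12, …], period ℓ=6 (even) → k=5
k=0  a_k=6  p_k/q_k = 6/1
…
k=2  a_k=2  p_k/q_k = 20/3
…
k=4  a_k=2  p_k/q_k = 114/17
k=5  a_k=1  p_k/q_k = 161/24
→ (161, 24).  Check: 161²=25921, 45·24²=25920, difference 1.
n=2: (161,24)∘(161,24) = (161·161+45·24·24, 161·24+24·161) = (51841,7728)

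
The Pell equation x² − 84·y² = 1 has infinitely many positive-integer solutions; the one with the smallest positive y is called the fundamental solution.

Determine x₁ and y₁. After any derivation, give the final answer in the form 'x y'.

55 6

[9; 6,18] for √84; ℓ=2 ⇒ convergent index 1
k=0  a_k=9  p_k/q_k = 9/1
k=1  a_k=6  p_k/q_k = 55/6
(x₁, y₁) = (55, 6);  55² − 84·6² = 1 ✓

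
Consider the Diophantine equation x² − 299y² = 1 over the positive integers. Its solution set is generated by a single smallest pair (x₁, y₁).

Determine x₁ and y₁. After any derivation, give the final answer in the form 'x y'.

d=299: √d = [17; 3,2,3,34] (ℓ=4, even), read p_3/q_3
step 0: (17, 1)  from 17·(1,0) + (0,1)
…
step 2: (121, 7)  from 2·(52,3) + (17,1)
step 3: (415, 24)  from 3·(121,7) + (52,3)
→ (415, 24).  Check: 415²=172225, 299·24²=172224, difference 1.

415 24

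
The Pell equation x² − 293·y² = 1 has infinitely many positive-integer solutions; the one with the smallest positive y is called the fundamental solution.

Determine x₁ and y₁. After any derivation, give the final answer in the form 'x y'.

[17; 8,1,1,8,34] for √293; ℓ=5 ⇒ convergent index 9
i=0: a=17 ⇒ p=17, q=1
…
i=4: a=8 ⇒ p=2482, q=145
i=5: a=34 ⇒ p=84679, q=4947
i=6: a=8 ⇒ p=679914, q=39721
i=7: a=1 ⇒ p=764593, q=44668
i=8: a=1 ⇒ p=1444507, q=84389
i=9: a=8 ⇒ p=12320649, q=719780
(x₁, y₁) = (12320649, 719780);  12320649² − 293·719780² = 1 ✓

12320649 719780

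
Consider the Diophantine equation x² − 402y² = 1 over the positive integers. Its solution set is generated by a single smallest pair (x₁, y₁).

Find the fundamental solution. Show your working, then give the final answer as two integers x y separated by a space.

√402 → a₀=20, period (20,40); ℓ=2 even so k=1
k=0  a_k=20  p_k/q_k = 20/1
k=1  a_k=20  p_k/q_k = 401/20
→ (401, 20).  Check: 401²=160801, 402·20²=160800, difference 1.

401 20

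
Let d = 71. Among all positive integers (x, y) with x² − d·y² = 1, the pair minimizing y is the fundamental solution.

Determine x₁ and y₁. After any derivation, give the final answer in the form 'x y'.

[8; 2,2,1,7,1,2,2,16] for √71; ℓ=8 ⇒ convergent index 7
k=0  a_k=8  p_k/q_k = 8/1
…
k=2  a_k=2  p_k/q_k = 42/5
…
k=6  a_k=2  p_k/q_k = 1483/176
k=7  a_k=2  p_k/q_k = 3480/413
(x₁, y₁) = (3480, 413);  3480² − 71·413² = 1 ✓

3480 413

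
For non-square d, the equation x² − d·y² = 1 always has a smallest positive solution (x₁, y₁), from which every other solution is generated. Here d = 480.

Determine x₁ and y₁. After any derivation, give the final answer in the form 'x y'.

d=480: √d = [21; 1,9,1,42] (ℓ=4, even), read p_3/q_3
step 0: (21, 1)  from 21·(1,0) + (0,1)
…
step 2: (219, 10)  from 9·(22,1) + (21,1)
step 3: (241, 11)  from 1·(219,10) + (22,1)
fundamental: x₁=241, y₁=11  (since 58081 − 480·121 = 1)

241 11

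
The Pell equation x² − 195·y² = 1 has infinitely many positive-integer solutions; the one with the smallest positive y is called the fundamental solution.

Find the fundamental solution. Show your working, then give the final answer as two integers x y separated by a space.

14 1

d=195: √d = [13; 1,26] (ℓ=2, even), read p_1/q_1
k=0  a_k=13  p_k/q_k = 13/1
k=1  a_k=1  p_k/q_k = 14/1
(x₁, y₁) = (14, 1);  14² − 195·1² = 1 ✓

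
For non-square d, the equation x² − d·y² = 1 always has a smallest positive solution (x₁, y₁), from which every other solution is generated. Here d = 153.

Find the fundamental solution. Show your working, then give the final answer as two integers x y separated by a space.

[12; 2,1,2,2,2,1,2,24] for √153; ℓ=8 ⇒ convergent index 7
a_0=12:  p_0=12·1+0=12,  q_0=12·0+1=1
…
a_3=2:  p_3=2·37+25=99,  q_3=2·3+2=8
…
a_6=1:  p_6=1·569+235=804,  q_6=1·46+19=65
a_7=2:  p_7=2·804+569=2177,  q_7=2·65+46=176
(x₁, y₁) = (2177, 176);  2177² − 153·176² = 1 ✓

2177 176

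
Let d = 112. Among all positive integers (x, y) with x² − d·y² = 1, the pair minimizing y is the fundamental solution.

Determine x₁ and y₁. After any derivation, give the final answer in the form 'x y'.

[10; 1,1,2,1,1,20] for √112; ℓ=6 ⇒ convergent index 5
a_0=10:  p_0=10·1+0=10,  q_0=10·0+1=1
…
a_2=1:  p_2=1·11+10=21,  q_2=1·1+1=2
a_3=2:  p_3=2·21+11=53,  q_3=2·2+1=5
a_4=1:  p_4=1·53+21=74,  q_4=1·5+2=7
a_5=1:  p_5=1·74+53=127,  q_5=1·7+5=12
(x₁, y₁) = (127, 12);  127² − 112·12² = 1 ✓

127 12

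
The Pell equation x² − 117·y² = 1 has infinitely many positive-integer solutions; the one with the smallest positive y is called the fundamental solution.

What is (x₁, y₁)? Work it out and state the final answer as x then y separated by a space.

[10; 1,4,2,4,1,20] for √117; ℓ=6 ⇒ convergent index 5
step 0: (10, 1)  from 10·(1,0) + (0,1)
…
step 2: (54, 5)  from 4·(11,1) + (10,1)
step 3: (119, 11)  from 2·(54,5) + (11,1)
step 4: (530, 49)  from 4·(119,11) + (54,5)
step 5: (649, 60)  from 1·(530,49) + (119,11)
→ (649, 60).  Check: 649²=421201, 117·60²=421200, difference 1.

649 60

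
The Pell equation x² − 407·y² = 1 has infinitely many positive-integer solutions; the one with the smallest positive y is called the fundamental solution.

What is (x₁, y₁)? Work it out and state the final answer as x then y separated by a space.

√407 = [20; 5,1,2,1,5,40, …], period ℓ=6 (even) → k=5
k=0  a_k=20  p_k/q_k = 20/1
k=1  a_k=5  p_k/q_k = 101/5
k=2  a_k=1  p_k/q_k = 121/6
k=3  a_k=2  p_k/q_k = 343/17
k=4  a_k=1  p_k/q_k = 464/23
k=5  a_k=5  p_k/q_k = 2663/132
→ (2663, 132).  Check: 2663²=7091569, 407·132²=7091568, difference 1.

2663 132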